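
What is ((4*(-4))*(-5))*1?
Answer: 80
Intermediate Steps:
((4*(-4))*(-5))*1 = -16*(-5)*1 = 80*1 = 80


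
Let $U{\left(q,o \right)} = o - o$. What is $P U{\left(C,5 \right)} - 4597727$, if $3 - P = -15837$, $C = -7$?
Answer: $-4597727$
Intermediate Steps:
$U{\left(q,o \right)} = 0$
$P = 15840$ ($P = 3 - -15837 = 3 + 15837 = 15840$)
$P U{\left(C,5 \right)} - 4597727 = 15840 \cdot 0 - 4597727 = 0 - 4597727 = -4597727$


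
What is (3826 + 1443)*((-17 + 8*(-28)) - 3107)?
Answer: -17640612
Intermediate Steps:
(3826 + 1443)*((-17 + 8*(-28)) - 3107) = 5269*((-17 - 224) - 3107) = 5269*(-241 - 3107) = 5269*(-3348) = -17640612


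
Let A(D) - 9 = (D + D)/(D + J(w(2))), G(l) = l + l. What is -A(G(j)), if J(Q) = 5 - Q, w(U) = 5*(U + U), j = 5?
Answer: -5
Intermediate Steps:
w(U) = 10*U (w(U) = 5*(2*U) = 10*U)
G(l) = 2*l
A(D) = 9 + 2*D/(-15 + D) (A(D) = 9 + (D + D)/(D + (5 - 10*2)) = 9 + (2*D)/(D + (5 - 1*20)) = 9 + (2*D)/(D + (5 - 20)) = 9 + (2*D)/(D - 15) = 9 + (2*D)/(-15 + D) = 9 + 2*D/(-15 + D))
-A(G(j)) = -(-135 + 11*(2*5))/(-15 + 2*5) = -(-135 + 11*10)/(-15 + 10) = -(-135 + 110)/(-5) = -(-1)*(-25)/5 = -1*5 = -5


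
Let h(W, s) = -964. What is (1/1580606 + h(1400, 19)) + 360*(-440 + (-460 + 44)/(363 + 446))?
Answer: -204017092472207/1278710254 ≈ -1.5955e+5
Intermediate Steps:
(1/1580606 + h(1400, 19)) + 360*(-440 + (-460 + 44)/(363 + 446)) = (1/1580606 - 964) + 360*(-440 + (-460 + 44)/(363 + 446)) = (1/1580606 - 964) + 360*(-440 - 416/809) = -1523704183/1580606 + 360*(-440 - 416*1/809) = -1523704183/1580606 + 360*(-440 - 416/809) = -1523704183/1580606 + 360*(-356376/809) = -1523704183/1580606 - 128295360/809 = -204017092472207/1278710254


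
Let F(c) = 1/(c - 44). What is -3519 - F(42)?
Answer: -7037/2 ≈ -3518.5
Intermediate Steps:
F(c) = 1/(-44 + c)
-3519 - F(42) = -3519 - 1/(-44 + 42) = -3519 - 1/(-2) = -3519 - 1*(-½) = -3519 + ½ = -7037/2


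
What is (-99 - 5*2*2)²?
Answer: 14161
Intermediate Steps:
(-99 - 5*2*2)² = (-99 - 10*2)² = (-99 - 20)² = (-119)² = 14161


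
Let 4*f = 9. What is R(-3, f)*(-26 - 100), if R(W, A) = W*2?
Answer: 756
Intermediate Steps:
f = 9/4 (f = (¼)*9 = 9/4 ≈ 2.2500)
R(W, A) = 2*W
R(-3, f)*(-26 - 100) = (2*(-3))*(-26 - 100) = -6*(-126) = 756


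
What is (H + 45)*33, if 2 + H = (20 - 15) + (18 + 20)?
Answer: 2838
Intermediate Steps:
H = 41 (H = -2 + ((20 - 15) + (18 + 20)) = -2 + (5 + 38) = -2 + 43 = 41)
(H + 45)*33 = (41 + 45)*33 = 86*33 = 2838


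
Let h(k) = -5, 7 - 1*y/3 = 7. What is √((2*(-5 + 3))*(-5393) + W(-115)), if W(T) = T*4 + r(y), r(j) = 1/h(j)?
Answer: √527795/5 ≈ 145.30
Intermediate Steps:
y = 0 (y = 21 - 3*7 = 21 - 21 = 0)
r(j) = -⅕ (r(j) = 1/(-5) = -⅕)
W(T) = -⅕ + 4*T (W(T) = T*4 - ⅕ = 4*T - ⅕ = -⅕ + 4*T)
√((2*(-5 + 3))*(-5393) + W(-115)) = √((2*(-5 + 3))*(-5393) + (-⅕ + 4*(-115))) = √((2*(-2))*(-5393) + (-⅕ - 460)) = √(-4*(-5393) - 2301/5) = √(21572 - 2301/5) = √(105559/5) = √527795/5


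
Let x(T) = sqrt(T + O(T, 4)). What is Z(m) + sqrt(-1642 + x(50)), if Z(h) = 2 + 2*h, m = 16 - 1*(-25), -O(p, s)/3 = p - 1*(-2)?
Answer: 84 + sqrt(-1642 + I*sqrt(106)) ≈ 84.127 + 40.522*I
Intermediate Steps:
O(p, s) = -6 - 3*p (O(p, s) = -3*(p - 1*(-2)) = -3*(p + 2) = -3*(2 + p) = -6 - 3*p)
x(T) = sqrt(-6 - 2*T) (x(T) = sqrt(T + (-6 - 3*T)) = sqrt(-6 - 2*T))
m = 41 (m = 16 + 25 = 41)
Z(m) + sqrt(-1642 + x(50)) = (2 + 2*41) + sqrt(-1642 + sqrt(-6 - 2*50)) = (2 + 82) + sqrt(-1642 + sqrt(-6 - 100)) = 84 + sqrt(-1642 + sqrt(-106)) = 84 + sqrt(-1642 + I*sqrt(106))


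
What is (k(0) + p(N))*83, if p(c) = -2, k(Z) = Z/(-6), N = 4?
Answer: -166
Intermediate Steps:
k(Z) = -Z/6 (k(Z) = Z*(-1/6) = -Z/6)
(k(0) + p(N))*83 = (-1/6*0 - 2)*83 = (0 - 2)*83 = -2*83 = -166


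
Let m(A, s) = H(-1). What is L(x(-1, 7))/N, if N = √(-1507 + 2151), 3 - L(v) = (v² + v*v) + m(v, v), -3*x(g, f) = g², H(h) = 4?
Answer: -11*√161/2898 ≈ -0.048162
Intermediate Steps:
m(A, s) = 4
x(g, f) = -g²/3
L(v) = -1 - 2*v² (L(v) = 3 - ((v² + v*v) + 4) = 3 - ((v² + v²) + 4) = 3 - (2*v² + 4) = 3 - (4 + 2*v²) = 3 + (-4 - 2*v²) = -1 - 2*v²)
N = 2*√161 (N = √644 = 2*√161 ≈ 25.377)
L(x(-1, 7))/N = (-1 - 2*(-⅓*(-1)²)²)/((2*√161)) = (-1 - 2*(-⅓*1)²)*(√161/322) = (-1 - 2*(-⅓)²)*(√161/322) = (-1 - 2*⅑)*(√161/322) = (-1 - 2/9)*(√161/322) = -11*√161/2898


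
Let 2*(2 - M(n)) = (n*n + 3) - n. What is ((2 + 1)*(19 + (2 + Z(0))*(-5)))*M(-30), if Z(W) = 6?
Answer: 58527/2 ≈ 29264.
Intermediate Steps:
M(n) = ½ + n/2 - n²/2 (M(n) = 2 - ((n*n + 3) - n)/2 = 2 - ((n² + 3) - n)/2 = 2 - ((3 + n²) - n)/2 = 2 - (3 + n² - n)/2 = 2 + (-3/2 + n/2 - n²/2) = ½ + n/2 - n²/2)
((2 + 1)*(19 + (2 + Z(0))*(-5)))*M(-30) = ((2 + 1)*(19 + (2 + 6)*(-5)))*(½ + (½)*(-30) - ½*(-30)²) = (3*(19 + 8*(-5)))*(½ - 15 - ½*900) = (3*(19 - 40))*(½ - 15 - 450) = (3*(-21))*(-929/2) = -63*(-929/2) = 58527/2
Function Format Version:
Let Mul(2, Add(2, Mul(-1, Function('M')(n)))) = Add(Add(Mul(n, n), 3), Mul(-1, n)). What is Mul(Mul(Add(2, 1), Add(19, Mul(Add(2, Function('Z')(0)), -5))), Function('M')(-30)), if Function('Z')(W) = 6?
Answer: Rational(58527, 2) ≈ 29264.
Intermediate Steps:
Function('M')(n) = Add(Rational(1, 2), Mul(Rational(1, 2), n), Mul(Rational(-1, 2), Pow(n, 2))) (Function('M')(n) = Add(2, Mul(Rational(-1, 2), Add(Add(Mul(n, n), 3), Mul(-1, n)))) = Add(2, Mul(Rational(-1, 2), Add(Add(Pow(n, 2), 3), Mul(-1, n)))) = Add(2, Mul(Rational(-1, 2), Add(Add(3, Pow(n, 2)), Mul(-1, n)))) = Add(2, Mul(Rational(-1, 2), Add(3, Pow(n, 2), Mul(-1, n)))) = Add(2, Add(Rational(-3, 2), Mul(Rational(1, 2), n), Mul(Rational(-1, 2), Pow(n, 2)))) = Add(Rational(1, 2), Mul(Rational(1, 2), n), Mul(Rational(-1, 2), Pow(n, 2))))
Mul(Mul(Add(2, 1), Add(19, Mul(Add(2, Function('Z')(0)), -5))), Function('M')(-30)) = Mul(Mul(Add(2, 1), Add(19, Mul(Add(2, 6), -5))), Add(Rational(1, 2), Mul(Rational(1, 2), -30), Mul(Rational(-1, 2), Pow(-30, 2)))) = Mul(Mul(3, Add(19, Mul(8, -5))), Add(Rational(1, 2), -15, Mul(Rational(-1, 2), 900))) = Mul(Mul(3, Add(19, -40)), Add(Rational(1, 2), -15, -450)) = Mul(Mul(3, -21), Rational(-929, 2)) = Mul(-63, Rational(-929, 2)) = Rational(58527, 2)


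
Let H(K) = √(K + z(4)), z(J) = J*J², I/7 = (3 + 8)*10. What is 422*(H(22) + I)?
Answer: 324940 + 422*√86 ≈ 3.2885e+5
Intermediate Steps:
I = 770 (I = 7*((3 + 8)*10) = 7*(11*10) = 7*110 = 770)
z(J) = J³
H(K) = √(64 + K) (H(K) = √(K + 4³) = √(K + 64) = √(64 + K))
422*(H(22) + I) = 422*(√(64 + 22) + 770) = 422*(√86 + 770) = 422*(770 + √86) = 324940 + 422*√86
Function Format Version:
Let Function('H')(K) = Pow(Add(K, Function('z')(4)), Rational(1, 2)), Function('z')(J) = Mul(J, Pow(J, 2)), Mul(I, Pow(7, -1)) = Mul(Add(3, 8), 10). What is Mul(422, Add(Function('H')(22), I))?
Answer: Add(324940, Mul(422, Pow(86, Rational(1, 2)))) ≈ 3.2885e+5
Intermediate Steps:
I = 770 (I = Mul(7, Mul(Add(3, 8), 10)) = Mul(7, Mul(11, 10)) = Mul(7, 110) = 770)
Function('z')(J) = Pow(J, 3)
Function('H')(K) = Pow(Add(64, K), Rational(1, 2)) (Function('H')(K) = Pow(Add(K, Pow(4, 3)), Rational(1, 2)) = Pow(Add(K, 64), Rational(1, 2)) = Pow(Add(64, K), Rational(1, 2)))
Mul(422, Add(Function('H')(22), I)) = Mul(422, Add(Pow(Add(64, 22), Rational(1, 2)), 770)) = Mul(422, Add(Pow(86, Rational(1, 2)), 770)) = Mul(422, Add(770, Pow(86, Rational(1, 2)))) = Add(324940, Mul(422, Pow(86, Rational(1, 2))))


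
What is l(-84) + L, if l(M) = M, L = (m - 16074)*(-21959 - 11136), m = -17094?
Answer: 1097694876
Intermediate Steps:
L = 1097694960 (L = (-17094 - 16074)*(-21959 - 11136) = -33168*(-33095) = 1097694960)
l(-84) + L = -84 + 1097694960 = 1097694876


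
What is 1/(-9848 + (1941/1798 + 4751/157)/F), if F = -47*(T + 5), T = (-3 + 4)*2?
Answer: -92872094/914613228747 ≈ -0.00010154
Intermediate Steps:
T = 2 (T = 1*2 = 2)
F = -329 (F = -47*(2 + 5) = -47*7 = -329)
1/(-9848 + (1941/1798 + 4751/157)/F) = 1/(-9848 + (1941/1798 + 4751/157)/(-329)) = 1/(-9848 + (1941*(1/1798) + 4751*(1/157))*(-1/329)) = 1/(-9848 + (1941/1798 + 4751/157)*(-1/329)) = 1/(-9848 + (8847035/282286)*(-1/329)) = 1/(-9848 - 8847035/92872094) = 1/(-914613228747/92872094) = -92872094/914613228747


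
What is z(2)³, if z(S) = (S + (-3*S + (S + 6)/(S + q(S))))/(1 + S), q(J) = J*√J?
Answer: -1280/27 + 896*√2/27 ≈ -0.47647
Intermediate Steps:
q(J) = J^(3/2)
z(S) = (-2*S + (6 + S)/(S + S^(3/2)))/(1 + S) (z(S) = (S + (-3*S + (S + 6)/(S + S^(3/2))))/(1 + S) = (S + (-3*S + (6 + S)/(S + S^(3/2))))/(1 + S) = (-2*S + (6 + S)/(S + S^(3/2)))/(1 + S))
z(2)³ = ((6 + 2 - 2*2² - 8*√2)/(2 + 2² + 2^(3/2) + 2^(5/2)))³ = ((6 + 2 - 2*4 - 8*√2)/(2 + 4 + 2*√2 + 4*√2))³ = ((6 + 2 - 8 - 8*√2)/(6 + 6*√2))³ = ((-8*√2)/(6 + 6*√2))³ = (-8*√2/(6 + 6*√2))³ = -1024*√2/(6 + 6*√2)³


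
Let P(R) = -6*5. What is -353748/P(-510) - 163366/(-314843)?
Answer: 18563330424/1574215 ≈ 11792.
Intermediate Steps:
P(R) = -30
-353748/P(-510) - 163366/(-314843) = -353748/(-30) - 163366/(-314843) = -353748*(-1/30) - 163366*(-1/314843) = 58958/5 + 163366/314843 = 18563330424/1574215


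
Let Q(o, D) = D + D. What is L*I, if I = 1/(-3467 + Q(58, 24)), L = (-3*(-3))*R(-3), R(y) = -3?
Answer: 27/3419 ≈ 0.0078970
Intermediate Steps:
Q(o, D) = 2*D
L = -27 (L = -3*(-3)*(-3) = 9*(-3) = -27)
I = -1/3419 (I = 1/(-3467 + 2*24) = 1/(-3467 + 48) = 1/(-3419) = -1/3419 ≈ -0.00029248)
L*I = -27*(-1/3419) = 27/3419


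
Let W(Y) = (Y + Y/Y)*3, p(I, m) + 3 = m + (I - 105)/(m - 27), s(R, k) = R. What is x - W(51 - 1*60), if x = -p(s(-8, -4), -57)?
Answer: 6943/84 ≈ 82.655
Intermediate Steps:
p(I, m) = -3 + m + (-105 + I)/(-27 + m) (p(I, m) = -3 + (m + (I - 105)/(m - 27)) = -3 + (m + (-105 + I)/(-27 + m)) = -3 + m + (-105 + I)/(-27 + m))
W(Y) = 3 + 3*Y (W(Y) = (Y + 1)*3 = (1 + Y)*3 = 3 + 3*Y)
x = 4927/84 (x = -(-24 - 8 + (-57)**2 - 30*(-57))/(-27 - 57) = -(-24 - 8 + 3249 + 1710)/(-84) = -(-1)*4927/84 = -1*(-4927/84) = 4927/84 ≈ 58.655)
x - W(51 - 1*60) = 4927/84 - (3 + 3*(51 - 1*60)) = 4927/84 - (3 + 3*(51 - 60)) = 4927/84 - (3 + 3*(-9)) = 4927/84 - (3 - 27) = 4927/84 - 1*(-24) = 4927/84 + 24 = 6943/84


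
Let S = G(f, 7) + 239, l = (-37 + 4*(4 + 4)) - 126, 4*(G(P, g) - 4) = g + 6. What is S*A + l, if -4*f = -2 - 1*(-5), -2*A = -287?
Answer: 281647/8 ≈ 35206.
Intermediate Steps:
A = 287/2 (A = -½*(-287) = 287/2 ≈ 143.50)
f = -¾ (f = -(-2 - 1*(-5))/4 = -(-2 + 5)/4 = -¼*3 = -¾ ≈ -0.75000)
G(P, g) = 11/2 + g/4 (G(P, g) = 4 + (g + 6)/4 = 4 + (6 + g)/4 = 4 + (3/2 + g/4) = 11/2 + g/4)
l = -131 (l = (-37 + 4*8) - 126 = (-37 + 32) - 126 = -5 - 126 = -131)
S = 985/4 (S = (11/2 + (¼)*7) + 239 = (11/2 + 7/4) + 239 = 29/4 + 239 = 985/4 ≈ 246.25)
S*A + l = (985/4)*(287/2) - 131 = 282695/8 - 131 = 281647/8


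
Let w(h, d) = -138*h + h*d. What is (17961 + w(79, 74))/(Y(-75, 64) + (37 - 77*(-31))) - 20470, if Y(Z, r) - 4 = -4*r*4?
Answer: -28726975/1404 ≈ -20461.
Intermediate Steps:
Y(Z, r) = 4 - 16*r (Y(Z, r) = 4 - 4*r*4 = 4 - 16*r)
w(h, d) = -138*h + d*h
(17961 + w(79, 74))/(Y(-75, 64) + (37 - 77*(-31))) - 20470 = (17961 + 79*(-138 + 74))/((4 - 16*64) + (37 - 77*(-31))) - 20470 = (17961 + 79*(-64))/((4 - 1024) + (37 + 2387)) - 20470 = (17961 - 5056)/(-1020 + 2424) - 20470 = 12905/1404 - 20470 = -28726975/1404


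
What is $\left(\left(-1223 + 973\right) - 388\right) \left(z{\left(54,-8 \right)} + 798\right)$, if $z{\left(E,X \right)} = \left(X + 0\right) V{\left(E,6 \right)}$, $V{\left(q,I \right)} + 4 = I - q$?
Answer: $-774532$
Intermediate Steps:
$V{\left(q,I \right)} = -4 + I - q$ ($V{\left(q,I \right)} = -4 + \left(I - q\right) = -4 + I - q$)
$z{\left(E,X \right)} = X \left(2 - E\right)$ ($z{\left(E,X \right)} = \left(X + 0\right) \left(-4 + 6 - E\right) = X \left(2 - E\right)$)
$\left(\left(-1223 + 973\right) - 388\right) \left(z{\left(54,-8 \right)} + 798\right) = \left(\left(-1223 + 973\right) - 388\right) \left(- 8 \left(2 - 54\right) + 798\right) = \left(-250 - 388\right) \left(- 8 \left(2 - 54\right) + 798\right) = - 638 \left(\left(-8\right) \left(-52\right) + 798\right) = - 638 \left(416 + 798\right) = \left(-638\right) 1214 = -774532$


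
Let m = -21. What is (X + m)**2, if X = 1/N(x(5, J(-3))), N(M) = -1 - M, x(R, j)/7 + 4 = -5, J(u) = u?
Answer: 1692601/3844 ≈ 440.32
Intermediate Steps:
x(R, j) = -63 (x(R, j) = -28 + 7*(-5) = -28 - 35 = -63)
X = 1/62 (X = 1/(-1 - 1*(-63)) = 1/(-1 + 63) = 1/62 ≈ 0.016129)
(X + m)**2 = (1/62 - 21)**2 = (-1301/62)**2 = 1692601/3844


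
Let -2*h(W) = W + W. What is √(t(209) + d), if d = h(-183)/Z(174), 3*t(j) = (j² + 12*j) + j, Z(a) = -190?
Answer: √558287830/190 ≈ 124.36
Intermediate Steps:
h(W) = -W (h(W) = -(W + W)/2 = -W)
t(j) = j²/3 + 13*j/3 (t(j) = ((j² + 12*j) + j)/3 = (j² + 13*j)/3 = j²/3 + 13*j/3)
d = -183/190 (d = -1*(-183)/(-190) = 183*(-1/190) = -183/190 ≈ -0.96316)
√(t(209) + d) = √((⅓)*209*(13 + 209) - 183/190) = √((⅓)*209*222 - 183/190) = √(15466 - 183/190) = √(2938357/190) = √558287830/190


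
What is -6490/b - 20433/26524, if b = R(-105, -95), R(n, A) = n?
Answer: 33999059/557004 ≈ 61.039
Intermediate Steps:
b = -105
-6490/b - 20433/26524 = -6490/(-105) - 20433/26524 = -6490*(-1/105) - 20433*1/26524 = 1298/21 - 20433/26524 = 33999059/557004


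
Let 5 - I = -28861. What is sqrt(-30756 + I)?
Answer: 3*I*sqrt(210) ≈ 43.474*I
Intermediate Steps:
I = 28866 (I = 5 - 1*(-28861) = 5 + 28861 = 28866)
sqrt(-30756 + I) = sqrt(-30756 + 28866) = sqrt(-1890) = 3*I*sqrt(210)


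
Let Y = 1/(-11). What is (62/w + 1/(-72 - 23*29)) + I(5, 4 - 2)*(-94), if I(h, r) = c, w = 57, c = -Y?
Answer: -35687/4785 ≈ -7.4581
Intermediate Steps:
Y = -1/11 ≈ -0.090909
c = 1/11 (c = -1*(-1/11) = 1/11 ≈ 0.090909)
I(h, r) = 1/11
(62/w + 1/(-72 - 23*29)) + I(5, 4 - 2)*(-94) = (62/57 + 1/(-72 - 23*29)) + (1/11)*(-94) = (62*(1/57) + (1/29)/(-95)) - 94/11 = (62/57 - 1/95*1/29) - 94/11 = (62/57 - 1/2755) - 94/11 = 473/435 - 94/11 = -35687/4785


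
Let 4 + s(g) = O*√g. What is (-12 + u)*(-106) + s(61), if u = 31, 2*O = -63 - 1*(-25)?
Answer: -2018 - 19*√61 ≈ -2166.4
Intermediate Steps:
O = -19 (O = (-63 - 1*(-25))/2 = (-63 + 25)/2 = (½)*(-38) = -19)
s(g) = -4 - 19*√g
(-12 + u)*(-106) + s(61) = (-12 + 31)*(-106) + (-4 - 19*√61) = 19*(-106) + (-4 - 19*√61) = -2014 + (-4 - 19*√61) = -2018 - 19*√61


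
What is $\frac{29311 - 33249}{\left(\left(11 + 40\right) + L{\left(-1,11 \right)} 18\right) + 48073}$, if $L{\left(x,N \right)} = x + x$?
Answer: $- \frac{1969}{24044} \approx -0.081892$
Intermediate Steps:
$L{\left(x,N \right)} = 2 x$
$\frac{29311 - 33249}{\left(\left(11 + 40\right) + L{\left(-1,11 \right)} 18\right) + 48073} = \frac{29311 - 33249}{\left(\left(11 + 40\right) + 2 \left(-1\right) 18\right) + 48073} = - \frac{3938}{\left(51 - 36\right) + 48073} = - \frac{3938}{15 + 48073} = - \frac{3938}{48088} = \left(-3938\right) \frac{1}{48088} = - \frac{1969}{24044}$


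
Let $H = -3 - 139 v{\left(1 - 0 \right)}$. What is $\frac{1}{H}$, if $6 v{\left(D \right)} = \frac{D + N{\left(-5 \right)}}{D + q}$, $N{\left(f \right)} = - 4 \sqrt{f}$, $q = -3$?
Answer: $\frac{412}{518763} + \frac{2224 i \sqrt{5}}{518763} \approx 0.0007942 + 0.0095863 i$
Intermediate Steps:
$v{\left(D \right)} = \frac{D - 4 i \sqrt{5}}{6 \left(-3 + D\right)}$ ($v{\left(D \right)} = \frac{\left(D - 4 \sqrt{-5}\right) \frac{1}{D - 3}}{6} = \frac{\left(D - 4 i \sqrt{5}\right) \frac{1}{-3 + D}}{6} = \frac{\frac{1}{-3 + D} \left(D - 4 i \sqrt{5}\right)}{6} = \frac{D - 4 i \sqrt{5}}{6 \left(-3 + D\right)}$)
$H = \frac{103}{12} - \frac{139 i \sqrt{5}}{3}$ ($H = -3 - 139 \frac{\left(1 - 0\right) - 4 i \sqrt{5}}{6 \left(-3 + \left(1 - 0\right)\right)} = -3 - 139 \frac{\left(1 + 0\right) - 4 i \sqrt{5}}{6 \left(-3 + \left(1 + 0\right)\right)} = -3 - 139 \frac{1 - 4 i \sqrt{5}}{6 \left(-3 + 1\right)} = -3 - 139 \frac{1 - 4 i \sqrt{5}}{6 \left(-2\right)} = -3 - 139 \cdot \frac{1}{6} \left(- \frac{1}{2}\right) \left(1 - 4 i \sqrt{5}\right) = -3 - 139 \left(- \frac{1}{12} + \frac{i \sqrt{5}}{3}\right) = -3 + \left(\frac{139}{12} - \frac{139 i \sqrt{5}}{3}\right) = \frac{103}{12} - \frac{139 i \sqrt{5}}{3} \approx 8.5833 - 103.6 i$)
$\frac{1}{H} = \frac{1}{\frac{103}{12} - \frac{139 i \sqrt{5}}{3}}$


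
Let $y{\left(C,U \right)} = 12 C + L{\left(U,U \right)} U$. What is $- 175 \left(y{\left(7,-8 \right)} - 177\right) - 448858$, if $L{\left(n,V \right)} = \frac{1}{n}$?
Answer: $-432758$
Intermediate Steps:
$y{\left(C,U \right)} = 1 + 12 C$ ($y{\left(C,U \right)} = 12 C + \frac{U}{U} = 12 C + 1 = 1 + 12 C$)
$- 175 \left(y{\left(7,-8 \right)} - 177\right) - 448858 = - 175 \left(\left(1 + 12 \cdot 7\right) - 177\right) - 448858 = - 175 \left(\left(1 + 84\right) - 177\right) - 448858 = - 175 \left(85 - 177\right) - 448858 = \left(-175\right) \left(-92\right) - 448858 = 16100 - 448858 = -432758$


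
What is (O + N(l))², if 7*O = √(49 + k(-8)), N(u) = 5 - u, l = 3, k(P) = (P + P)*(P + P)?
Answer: (14 + √305)²/49 ≈ 20.204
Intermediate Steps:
k(P) = 4*P² (k(P) = (2*P)*(2*P) = 4*P²)
O = √305/7 (O = √(49 + 4*(-8)²)/7 = √(49 + 4*64)/7 = √(49 + 256)/7 = √305/7 ≈ 2.4949)
(O + N(l))² = (√305/7 + (5 - 1*3))² = (√305/7 + (5 - 3))² = (√305/7 + 2)² = (2 + √305/7)²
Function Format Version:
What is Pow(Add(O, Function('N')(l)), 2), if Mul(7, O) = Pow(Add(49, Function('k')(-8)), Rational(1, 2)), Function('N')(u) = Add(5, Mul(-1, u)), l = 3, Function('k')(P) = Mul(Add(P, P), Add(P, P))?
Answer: Mul(Rational(1, 49), Pow(Add(14, Pow(305, Rational(1, 2))), 2)) ≈ 20.204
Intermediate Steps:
Function('k')(P) = Mul(4, Pow(P, 2)) (Function('k')(P) = Mul(Mul(2, P), Mul(2, P)) = Mul(4, Pow(P, 2)))
O = Mul(Rational(1, 7), Pow(305, Rational(1, 2))) (O = Mul(Rational(1, 7), Pow(Add(49, Mul(4, Pow(-8, 2))), Rational(1, 2))) = Mul(Rational(1, 7), Pow(Add(49, Mul(4, 64)), Rational(1, 2))) = Mul(Rational(1, 7), Pow(Add(49, 256), Rational(1, 2))) = Mul(Rational(1, 7), Pow(305, Rational(1, 2))) ≈ 2.4949)
Pow(Add(O, Function('N')(l)), 2) = Pow(Add(Mul(Rational(1, 7), Pow(305, Rational(1, 2))), Add(5, Mul(-1, 3))), 2) = Pow(Add(Mul(Rational(1, 7), Pow(305, Rational(1, 2))), Add(5, -3)), 2) = Pow(Add(Mul(Rational(1, 7), Pow(305, Rational(1, 2))), 2), 2) = Pow(Add(2, Mul(Rational(1, 7), Pow(305, Rational(1, 2)))), 2)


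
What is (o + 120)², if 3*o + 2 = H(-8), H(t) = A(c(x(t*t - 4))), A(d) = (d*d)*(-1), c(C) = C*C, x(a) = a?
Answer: 167952320768164/9 ≈ 1.8661e+13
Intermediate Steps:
c(C) = C²
A(d) = -d² (A(d) = d²*(-1) = -d²)
H(t) = -(-4 + t²)⁴ (H(t) = -((t*t - 4)²)² = -((t² - 4)²)² = -((-4 + t²)²)² = -(-4 + t²)⁴)
o = -12960002/3 (o = -⅔ + (-(-4 + (-8)²)⁴)/3 = -⅔ + (-(-4 + 64)⁴)/3 = -⅔ + (-1*60⁴)/3 = -⅔ + (-1*12960000)/3 = -⅔ + (⅓)*(-12960000) = -⅔ - 4320000 = -12960002/3 ≈ -4.3200e+6)
(o + 120)² = (-12960002/3 + 120)² = (-12959642/3)² = 167952320768164/9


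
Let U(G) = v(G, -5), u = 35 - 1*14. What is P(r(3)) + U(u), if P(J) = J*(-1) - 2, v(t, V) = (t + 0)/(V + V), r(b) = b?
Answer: -71/10 ≈ -7.1000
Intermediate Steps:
u = 21 (u = 35 - 14 = 21)
v(t, V) = t/(2*V) (v(t, V) = t/((2*V)) = t*(1/(2*V)) = t/(2*V))
P(J) = -2 - J (P(J) = -J - 2 = -2 - J)
U(G) = -G/10 (U(G) = (½)*G/(-5) = (½)*G*(-⅕) = -G/10)
P(r(3)) + U(u) = (-2 - 1*3) - ⅒*21 = (-2 - 3) - 21/10 = -5 - 21/10 = -71/10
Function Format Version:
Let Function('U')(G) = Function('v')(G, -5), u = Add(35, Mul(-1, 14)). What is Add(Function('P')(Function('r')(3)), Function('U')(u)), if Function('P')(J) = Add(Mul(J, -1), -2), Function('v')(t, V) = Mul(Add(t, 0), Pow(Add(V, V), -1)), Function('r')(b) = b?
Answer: Rational(-71, 10) ≈ -7.1000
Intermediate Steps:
u = 21 (u = Add(35, -14) = 21)
Function('v')(t, V) = Mul(Rational(1, 2), t, Pow(V, -1)) (Function('v')(t, V) = Mul(t, Pow(Mul(2, V), -1)) = Mul(t, Mul(Rational(1, 2), Pow(V, -1))) = Mul(Rational(1, 2), t, Pow(V, -1)))
Function('P')(J) = Add(-2, Mul(-1, J)) (Function('P')(J) = Add(Mul(-1, J), -2) = Add(-2, Mul(-1, J)))
Function('U')(G) = Mul(Rational(-1, 10), G) (Function('U')(G) = Mul(Rational(1, 2), G, Pow(-5, -1)) = Mul(Rational(1, 2), G, Rational(-1, 5)) = Mul(Rational(-1, 10), G))
Add(Function('P')(Function('r')(3)), Function('U')(u)) = Add(Add(-2, Mul(-1, 3)), Mul(Rational(-1, 10), 21)) = Add(Add(-2, -3), Rational(-21, 10)) = Add(-5, Rational(-21, 10)) = Rational(-71, 10)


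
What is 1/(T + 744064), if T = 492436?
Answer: 1/1236500 ≈ 8.0873e-7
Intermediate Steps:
1/(T + 744064) = 1/(492436 + 744064) = 1/1236500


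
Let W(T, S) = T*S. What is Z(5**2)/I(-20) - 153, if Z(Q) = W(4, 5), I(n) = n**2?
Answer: -3059/20 ≈ -152.95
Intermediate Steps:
W(T, S) = S*T
Z(Q) = 20 (Z(Q) = 5*4 = 20)
Z(5**2)/I(-20) - 153 = 20/((-20)**2) - 153 = 20/400 - 153 = 20*(1/400) - 153 = 1/20 - 153 = -3059/20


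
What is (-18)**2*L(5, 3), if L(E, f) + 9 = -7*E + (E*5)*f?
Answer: 10044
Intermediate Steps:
L(E, f) = -9 - 7*E + 5*E*f (L(E, f) = -9 + (-7*E + (E*5)*f) = -9 + (-7*E + (5*E)*f) = -9 + (-7*E + 5*E*f) = -9 - 7*E + 5*E*f)
(-18)**2*L(5, 3) = (-18)**2*(-9 - 7*5 + 5*5*3) = 324*(-9 - 35 + 75) = 324*31 = 10044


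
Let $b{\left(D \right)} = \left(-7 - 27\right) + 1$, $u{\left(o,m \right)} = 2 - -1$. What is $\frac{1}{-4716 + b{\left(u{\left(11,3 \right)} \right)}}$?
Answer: $- \frac{1}{4749} \approx -0.00021057$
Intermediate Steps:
$u{\left(o,m \right)} = 3$ ($u{\left(o,m \right)} = 2 + 1 = 3$)
$b{\left(D \right)} = -33$ ($b{\left(D \right)} = -34 + 1 = -33$)
$\frac{1}{-4716 + b{\left(u{\left(11,3 \right)} \right)}} = \frac{1}{-4716 - 33} = \frac{1}{-4749} = - \frac{1}{4749}$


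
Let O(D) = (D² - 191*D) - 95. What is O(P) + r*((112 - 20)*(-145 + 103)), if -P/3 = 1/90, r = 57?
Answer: -198302969/900 ≈ -2.2034e+5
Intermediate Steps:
P = -1/30 (P = -3/90 = -3*1/90 = -1/30 ≈ -0.033333)
O(D) = -95 + D² - 191*D
O(P) + r*((112 - 20)*(-145 + 103)) = (-95 + (-1/30)² - 191*(-1/30)) + 57*((112 - 20)*(-145 + 103)) = (-95 + 1/900 + 191/30) + 57*(92*(-42)) = -79769/900 + 57*(-3864) = -79769/900 - 220248 = -198302969/900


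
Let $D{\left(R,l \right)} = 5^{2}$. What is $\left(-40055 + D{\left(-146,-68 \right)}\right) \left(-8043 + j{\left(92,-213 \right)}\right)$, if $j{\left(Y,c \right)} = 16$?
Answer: $321320810$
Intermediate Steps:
$D{\left(R,l \right)} = 25$
$\left(-40055 + D{\left(-146,-68 \right)}\right) \left(-8043 + j{\left(92,-213 \right)}\right) = \left(-40055 + 25\right) \left(-8043 + 16\right) = \left(-40030\right) \left(-8027\right) = 321320810$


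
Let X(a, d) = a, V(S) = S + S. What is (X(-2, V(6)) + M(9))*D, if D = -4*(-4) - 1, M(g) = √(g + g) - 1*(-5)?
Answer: 45 + 45*√2 ≈ 108.64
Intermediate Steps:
V(S) = 2*S
M(g) = 5 + √2*√g (M(g) = √(2*g) + 5 = √2*√g + 5 = 5 + √2*√g)
D = 15 (D = 16 - 1 = 15)
(X(-2, V(6)) + M(9))*D = (-2 + (5 + √2*√9))*15 = (-2 + (5 + √2*3))*15 = (-2 + (5 + 3*√2))*15 = (3 + 3*√2)*15 = 45 + 45*√2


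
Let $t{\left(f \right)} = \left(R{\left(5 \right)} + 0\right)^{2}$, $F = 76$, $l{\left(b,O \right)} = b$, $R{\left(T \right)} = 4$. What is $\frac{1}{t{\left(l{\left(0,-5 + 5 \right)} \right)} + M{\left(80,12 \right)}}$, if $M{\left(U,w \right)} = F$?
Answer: $\frac{1}{92} \approx 0.01087$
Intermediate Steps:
$M{\left(U,w \right)} = 76$
$t{\left(f \right)} = 16$ ($t{\left(f \right)} = \left(4 + 0\right)^{2} = 4^{2} = 16$)
$\frac{1}{t{\left(l{\left(0,-5 + 5 \right)} \right)} + M{\left(80,12 \right)}} = \frac{1}{16 + 76} = \frac{1}{92}$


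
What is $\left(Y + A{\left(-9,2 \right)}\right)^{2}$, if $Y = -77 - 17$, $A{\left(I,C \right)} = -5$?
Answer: $9801$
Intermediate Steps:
$Y = -94$
$\left(Y + A{\left(-9,2 \right)}\right)^{2} = \left(-94 - 5\right)^{2} = \left(-99\right)^{2} = 9801$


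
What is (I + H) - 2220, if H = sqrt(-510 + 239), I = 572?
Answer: -1648 + I*sqrt(271) ≈ -1648.0 + 16.462*I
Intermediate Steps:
H = I*sqrt(271) (H = sqrt(-271) = I*sqrt(271) ≈ 16.462*I)
(I + H) - 2220 = (572 + I*sqrt(271)) - 2220 = -1648 + I*sqrt(271)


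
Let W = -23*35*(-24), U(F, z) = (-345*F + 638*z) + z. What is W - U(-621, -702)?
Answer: 253653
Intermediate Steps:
U(F, z) = -345*F + 639*z
W = 19320 (W = -805*(-24) = 19320)
W - U(-621, -702) = 19320 - (-345*(-621) + 639*(-702)) = 19320 - (214245 - 448578) = 19320 - 1*(-234333) = 19320 + 234333 = 253653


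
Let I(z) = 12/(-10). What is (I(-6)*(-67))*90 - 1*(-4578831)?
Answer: 4586067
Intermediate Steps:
I(z) = -6/5 (I(z) = 12*(-⅒) = -6/5)
(I(-6)*(-67))*90 - 1*(-4578831) = -6/5*(-67)*90 - 1*(-4578831) = (402/5)*90 + 4578831 = 7236 + 4578831 = 4586067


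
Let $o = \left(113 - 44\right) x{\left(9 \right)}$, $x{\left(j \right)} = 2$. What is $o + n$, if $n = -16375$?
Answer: $-16237$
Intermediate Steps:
$o = 138$ ($o = \left(113 - 44\right) 2 = 69 \cdot 2 = 138$)
$o + n = 138 - 16375 = -16237$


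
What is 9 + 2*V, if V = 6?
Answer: 21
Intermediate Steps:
9 + 2*V = 9 + 2*6 = 9 + 12 = 21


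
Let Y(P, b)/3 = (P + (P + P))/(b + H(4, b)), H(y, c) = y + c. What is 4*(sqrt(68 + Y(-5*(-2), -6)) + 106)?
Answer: 424 + 2*sqrt(227) ≈ 454.13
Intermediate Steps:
H(y, c) = c + y
Y(P, b) = 9*P/(4 + 2*b) (Y(P, b) = 3*((P + (P + P))/(b + (b + 4))) = 3*((P + 2*P)/(b + (4 + b))) = 3*((3*P)/(4 + 2*b)) = 3*(3*P/(4 + 2*b)) = 9*P/(4 + 2*b))
4*(sqrt(68 + Y(-5*(-2), -6)) + 106) = 4*(sqrt(68 + 9*(-5*(-2))/(2*(2 - 6))) + 106) = 4*(sqrt(68 + (9/2)*10/(-4)) + 106) = 4*(sqrt(68 + (9/2)*10*(-1/4)) + 106) = 4*(sqrt(68 - 45/4) + 106) = 4*(sqrt(227/4) + 106) = 4*(sqrt(227)/2 + 106) = 4*(106 + sqrt(227)/2) = 424 + 2*sqrt(227)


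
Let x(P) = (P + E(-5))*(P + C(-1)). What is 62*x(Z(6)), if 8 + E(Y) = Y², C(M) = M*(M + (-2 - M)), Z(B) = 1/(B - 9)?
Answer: 15500/9 ≈ 1722.2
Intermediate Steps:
Z(B) = 1/(-9 + B)
C(M) = -2*M (C(M) = M*(-2) = -2*M)
E(Y) = -8 + Y²
x(P) = (2 + P)*(17 + P) (x(P) = (P + (-8 + (-5)²))*(P - 2*(-1)) = (P + (-8 + 25))*(P + 2) = (P + 17)*(2 + P) = (17 + P)*(2 + P) = (2 + P)*(17 + P))
62*x(Z(6)) = 62*(34 + (1/(-9 + 6))² + 19/(-9 + 6)) = 62*(34 + (1/(-3))² + 19/(-3)) = 62*(34 + (-⅓)² + 19*(-⅓)) = 62*(34 + ⅑ - 19/3) = 62*(250/9) = 15500/9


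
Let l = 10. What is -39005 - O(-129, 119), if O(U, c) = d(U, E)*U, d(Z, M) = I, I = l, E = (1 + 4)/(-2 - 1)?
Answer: -37715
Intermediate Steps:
E = -5/3 (E = 5/(-3) = 5*(-⅓) = -5/3 ≈ -1.6667)
I = 10
d(Z, M) = 10
O(U, c) = 10*U
-39005 - O(-129, 119) = -39005 - 10*(-129) = -39005 - 1*(-1290) = -39005 + 1290 = -37715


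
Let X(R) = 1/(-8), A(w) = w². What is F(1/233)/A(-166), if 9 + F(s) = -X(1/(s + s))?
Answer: -71/220448 ≈ -0.00032207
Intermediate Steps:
X(R) = -⅛
F(s) = -71/8 (F(s) = -9 - 1*(-⅛) = -9 + ⅛ = -71/8)
F(1/233)/A(-166) = -71/(8*((-166)²)) = -71/8/27556 = -71/8*1/27556 = -71/220448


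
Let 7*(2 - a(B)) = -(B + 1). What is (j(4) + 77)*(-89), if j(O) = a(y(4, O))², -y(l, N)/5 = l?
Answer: -338022/49 ≈ -6898.4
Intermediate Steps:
y(l, N) = -5*l
a(B) = 15/7 + B/7 (a(B) = 2 - (-1)*(B + 1)/7 = 2 - (-1)*(1 + B)/7 = 2 - (-1 - B)/7 = 2 + (⅐ + B/7) = 15/7 + B/7)
j(O) = 25/49 (j(O) = (15/7 + (-5*4)/7)² = (15/7 + (⅐)*(-20))² = (15/7 - 20/7)² = (-5/7)² = 25/49)
(j(4) + 77)*(-89) = (25/49 + 77)*(-89) = (3798/49)*(-89) = -338022/49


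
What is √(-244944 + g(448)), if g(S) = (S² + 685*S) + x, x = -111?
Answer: √262529 ≈ 512.38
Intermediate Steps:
g(S) = -111 + S² + 685*S (g(S) = (S² + 685*S) - 111 = -111 + S² + 685*S)
√(-244944 + g(448)) = √(-244944 + (-111 + 448² + 685*448)) = √(-244944 + (-111 + 200704 + 306880)) = √(-244944 + 507473) = √262529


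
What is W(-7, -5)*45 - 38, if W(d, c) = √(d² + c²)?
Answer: -38 + 45*√74 ≈ 349.10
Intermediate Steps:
W(d, c) = √(c² + d²)
W(-7, -5)*45 - 38 = √((-5)² + (-7)²)*45 - 38 = √(25 + 49)*45 - 38 = √74*45 - 38 = 45*√74 - 38 = -38 + 45*√74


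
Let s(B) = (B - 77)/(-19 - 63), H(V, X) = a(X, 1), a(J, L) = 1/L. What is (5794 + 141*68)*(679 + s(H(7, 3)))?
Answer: 428804014/41 ≈ 1.0459e+7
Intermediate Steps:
H(V, X) = 1 (H(V, X) = 1/1 = 1)
s(B) = 77/82 - B/82 (s(B) = (-77 + B)/(-82) = (-77 + B)*(-1/82) = 77/82 - B/82)
(5794 + 141*68)*(679 + s(H(7, 3))) = (5794 + 141*68)*(679 + (77/82 - 1/82*1)) = (5794 + 9588)*(679 + (77/82 - 1/82)) = 15382*(679 + 38/41) = 15382*(27877/41) = 428804014/41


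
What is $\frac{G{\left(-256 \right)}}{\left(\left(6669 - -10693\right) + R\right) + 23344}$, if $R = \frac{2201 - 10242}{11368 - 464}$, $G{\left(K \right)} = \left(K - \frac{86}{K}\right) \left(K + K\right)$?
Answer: $\frac{203904800}{63407169} \approx 3.2158$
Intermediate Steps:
$G{\left(K \right)} = 2 K \left(K - \frac{86}{K}\right)$ ($G{\left(K \right)} = \left(K - \frac{86}{K}\right) 2 K = 2 K \left(K - \frac{86}{K}\right)$)
$R = - \frac{8041}{10904} \approx -0.73744$
$\frac{G{\left(-256 \right)}}{\left(\left(6669 - -10693\right) + R\right) + 23344} = \frac{-172 + 2 \left(-256\right)^{2}}{\left(\left(6669 - -10693\right) - \frac{8041}{10904}\right) + 23344} = \frac{-172 + 2 \cdot 65536}{\left(\left(6669 + 10693\right) - \frac{8041}{10904}\right) + 23344} = \frac{-172 + 131072}{\left(17362 - \frac{8041}{10904}\right) + 23344} = \frac{130900}{\frac{189307207}{10904} + 23344} = \frac{130900}{\frac{443850183}{10904}} = 130900 \cdot \frac{10904}{443850183} = \frac{203904800}{63407169}$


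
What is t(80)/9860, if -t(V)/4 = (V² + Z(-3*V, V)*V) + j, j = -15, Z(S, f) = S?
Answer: 2563/493 ≈ 5.1988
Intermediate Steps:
t(V) = 60 + 8*V² (t(V) = -4*((V² + (-3*V)*V) - 15) = -4*((V² - 3*V²) - 15) = -4*(-2*V² - 15) = -4*(-15 - 2*V²) = 60 + 8*V²)
t(80)/9860 = (60 + 8*80²)/9860 = (60 + 8*6400)*(1/9860) = (60 + 51200)*(1/9860) = 51260*(1/9860) = 2563/493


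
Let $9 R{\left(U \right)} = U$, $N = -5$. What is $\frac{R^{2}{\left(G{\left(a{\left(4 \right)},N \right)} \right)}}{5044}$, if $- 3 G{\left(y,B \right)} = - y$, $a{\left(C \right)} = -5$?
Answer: $\frac{25}{3677076} \approx 6.7989 \cdot 10^{-6}$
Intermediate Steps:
$G{\left(y,B \right)} = \frac{y}{3}$ ($G{\left(y,B \right)} = - \frac{\left(-1\right) y}{3} = \frac{y}{3}$)
$R{\left(U \right)} = \frac{U}{9}$
$\frac{R^{2}{\left(G{\left(a{\left(4 \right)},N \right)} \right)}}{5044} = \frac{\left(\frac{\frac{1}{3} \left(-5\right)}{9}\right)^{2}}{5044} = \left(\frac{1}{9} \left(- \frac{5}{3}\right)\right)^{2} \cdot \frac{1}{5044} = \left(- \frac{5}{27}\right)^{2} \cdot \frac{1}{5044} = \frac{25}{729} \cdot \frac{1}{5044} = \frac{25}{3677076}$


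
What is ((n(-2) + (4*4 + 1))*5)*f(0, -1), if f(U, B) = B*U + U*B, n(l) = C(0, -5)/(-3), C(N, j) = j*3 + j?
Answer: 0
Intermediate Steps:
C(N, j) = 4*j (C(N, j) = 3*j + j = 4*j)
n(l) = 20/3 (n(l) = (4*(-5))/(-3) = -20*(-1/3) = 20/3)
f(U, B) = 2*B*U (f(U, B) = B*U + B*U = 2*B*U)
((n(-2) + (4*4 + 1))*5)*f(0, -1) = ((20/3 + (4*4 + 1))*5)*(2*(-1)*0) = ((20/3 + (16 + 1))*5)*0 = ((20/3 + 17)*5)*0 = ((71/3)*5)*0 = (355/3)*0 = 0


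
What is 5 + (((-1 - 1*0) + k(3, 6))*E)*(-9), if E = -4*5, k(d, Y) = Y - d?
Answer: 365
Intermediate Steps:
E = -20
5 + (((-1 - 1*0) + k(3, 6))*E)*(-9) = 5 + (((-1 - 1*0) + (6 - 1*3))*(-20))*(-9) = 5 + (((-1 + 0) + (6 - 3))*(-20))*(-9) = 5 + ((-1 + 3)*(-20))*(-9) = 5 + (2*(-20))*(-9) = 5 - 40*(-9) = 5 + 360 = 365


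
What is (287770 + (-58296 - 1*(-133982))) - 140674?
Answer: 222782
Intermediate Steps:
(287770 + (-58296 - 1*(-133982))) - 140674 = (287770 + (-58296 + 133982)) - 140674 = (287770 + 75686) - 140674 = 363456 - 140674 = 222782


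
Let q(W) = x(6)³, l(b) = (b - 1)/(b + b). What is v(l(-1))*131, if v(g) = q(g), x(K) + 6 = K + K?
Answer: 28296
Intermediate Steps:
x(K) = -6 + 2*K (x(K) = -6 + (K + K) = -6 + 2*K)
l(b) = (-1 + b)/(2*b) (l(b) = (-1 + b)/((2*b)) = (-1 + b)*(1/(2*b)) = (-1 + b)/(2*b))
q(W) = 216 (q(W) = (-6 + 2*6)³ = (-6 + 12)³ = 6³ = 216)
v(g) = 216
v(l(-1))*131 = 216*131 = 28296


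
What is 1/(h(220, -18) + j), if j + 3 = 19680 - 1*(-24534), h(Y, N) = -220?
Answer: 1/43991 ≈ 2.2732e-5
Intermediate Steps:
j = 44211 (j = -3 + (19680 - 1*(-24534)) = -3 + (19680 + 24534) = -3 + 44214 = 44211)
1/(h(220, -18) + j) = 1/(-220 + 44211) = 1/43991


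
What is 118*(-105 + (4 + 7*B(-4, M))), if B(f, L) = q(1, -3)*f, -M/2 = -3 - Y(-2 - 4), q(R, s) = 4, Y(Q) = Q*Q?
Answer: -25134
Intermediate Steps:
Y(Q) = Q**2
M = 78 (M = -2*(-3 - (-2 - 4)**2) = -2*(-3 - 1*(-6)**2) = -2*(-3 - 1*36) = -2*(-3 - 36) = -2*(-39) = 78)
B(f, L) = 4*f
118*(-105 + (4 + 7*B(-4, M))) = 118*(-105 + (4 + 7*(4*(-4)))) = 118*(-105 + (4 + 7*(-16))) = 118*(-105 + (4 - 112)) = 118*(-105 - 108) = 118*(-213) = -25134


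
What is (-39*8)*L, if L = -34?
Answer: 10608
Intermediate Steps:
(-39*8)*L = -39*8*(-34) = -312*(-34) = 10608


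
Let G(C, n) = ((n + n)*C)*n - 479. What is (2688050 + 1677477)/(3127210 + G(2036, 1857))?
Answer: 4365527/14045211059 ≈ 0.00031082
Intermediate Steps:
G(C, n) = -479 + 2*C*n² (G(C, n) = ((2*n)*C)*n - 479 = (2*C*n)*n - 479 = 2*C*n² - 479 = -479 + 2*C*n²)
(2688050 + 1677477)/(3127210 + G(2036, 1857)) = (2688050 + 1677477)/(3127210 + (-479 + 2*2036*1857²)) = 4365527/(3127210 + (-479 + 2*2036*3448449)) = 4365527/(3127210 + (-479 + 14042084328)) = 4365527/(3127210 + 14042083849) = 4365527/14045211059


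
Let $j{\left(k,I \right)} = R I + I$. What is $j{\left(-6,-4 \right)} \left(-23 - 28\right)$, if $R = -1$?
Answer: $0$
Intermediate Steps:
$j{\left(k,I \right)} = 0$ ($j{\left(k,I \right)} = - I + I = 0$)
$j{\left(-6,-4 \right)} \left(-23 - 28\right) = 0 \left(-23 - 28\right) = 0 \left(-51\right) = 0$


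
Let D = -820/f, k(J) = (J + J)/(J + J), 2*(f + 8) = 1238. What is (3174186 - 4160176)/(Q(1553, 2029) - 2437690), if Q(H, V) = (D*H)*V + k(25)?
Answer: 602439890/4073278319 ≈ 0.14790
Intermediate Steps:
f = 611 (f = -8 + (½)*1238 = -8 + 619 = 611)
k(J) = 1 (k(J) = (2*J)/((2*J)) = (2*J)*(1/(2*J)) = 1)
D = -820/611 ≈ -1.3421
Q(H, V) = 1 - 820*H*V/611 (Q(H, V) = (-820*H/611)*V + 1 = -820*H*V/611 + 1 = 1 - 820*H*V/611)
(3174186 - 4160176)/(Q(1553, 2029) - 2437690) = (3174186 - 4160176)/((1 - 820/611*1553*2029) - 2437690) = -985990/((1 - 2583850340/611) - 2437690) = -985990/(-2583849729/611 - 2437690) = -985990/(-4073278319/611) = -985990*(-611/4073278319) = 602439890/4073278319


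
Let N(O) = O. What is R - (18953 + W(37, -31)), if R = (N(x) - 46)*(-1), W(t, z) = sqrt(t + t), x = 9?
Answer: -18916 - sqrt(74) ≈ -18925.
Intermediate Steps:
W(t, z) = sqrt(2)*sqrt(t) (W(t, z) = sqrt(2*t) = sqrt(2)*sqrt(t))
R = 37 (R = (9 - 46)*(-1) = -37*(-1) = 37)
R - (18953 + W(37, -31)) = 37 - (18953 + sqrt(2)*sqrt(37)) = 37 - (18953 + sqrt(74)) = 37 + (-18953 - sqrt(74)) = -18916 - sqrt(74)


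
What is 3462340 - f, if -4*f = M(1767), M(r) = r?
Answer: 13851127/4 ≈ 3.4628e+6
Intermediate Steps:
f = -1767/4 (f = -¼*1767 = -1767/4 ≈ -441.75)
3462340 - f = 3462340 - 1*(-1767/4) = 3462340 + 1767/4 = 13851127/4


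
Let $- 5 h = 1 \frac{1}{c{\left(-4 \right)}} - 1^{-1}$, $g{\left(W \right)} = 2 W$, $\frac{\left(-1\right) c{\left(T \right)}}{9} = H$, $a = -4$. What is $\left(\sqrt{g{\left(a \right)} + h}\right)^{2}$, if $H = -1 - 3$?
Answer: $- \frac{281}{36} \approx -7.8056$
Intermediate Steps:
$H = -4$
$c{\left(T \right)} = 36$ ($c{\left(T \right)} = \left(-9\right) \left(-4\right) = 36$)
$h = \frac{7}{36}$ ($h = - \frac{1 \cdot \frac{1}{36} - 1^{-1}}{5} = - \frac{1 \cdot \frac{1}{36} - 1}{5} = - \frac{\frac{1}{36} - 1}{5} = \left(- \frac{1}{5}\right) \left(- \frac{35}{36}\right) = \frac{7}{36} \approx 0.19444$)
$\left(\sqrt{g{\left(a \right)} + h}\right)^{2} = \left(\sqrt{2 \left(-4\right) + \frac{7}{36}}\right)^{2} = \left(\sqrt{-8 + \frac{7}{36}}\right)^{2} = \left(\sqrt{- \frac{281}{36}}\right)^{2} = \left(\frac{i \sqrt{281}}{6}\right)^{2} = - \frac{281}{36}$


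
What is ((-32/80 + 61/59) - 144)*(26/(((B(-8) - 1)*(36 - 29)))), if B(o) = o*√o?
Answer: 1099618/1059345 - 17593888*I*√2/1059345 ≈ 1.038 - 23.488*I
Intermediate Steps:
B(o) = o^(3/2)
((-32/80 + 61/59) - 144)*(26/(((B(-8) - 1)*(36 - 29)))) = ((-32/80 + 61/59) - 144)*(26/((((-8)^(3/2) - 1)*(36 - 29)))) = ((-32*1/80 + 61*(1/59)) - 144)*(26/(((-16*I*√2 - 1)*7))) = ((-⅖ + 61/59) - 144)*(26/(((-1 - 16*I*√2)*7))) = (187/295 - 144)*(26/(-7 - 112*I*√2)) = -1099618/(295*(-7 - 112*I*√2))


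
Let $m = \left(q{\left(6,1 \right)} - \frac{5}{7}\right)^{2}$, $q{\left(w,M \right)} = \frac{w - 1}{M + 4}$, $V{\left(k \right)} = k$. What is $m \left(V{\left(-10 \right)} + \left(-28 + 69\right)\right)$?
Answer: $\frac{124}{49} \approx 2.5306$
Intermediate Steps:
$q{\left(w,M \right)} = \frac{-1 + w}{4 + M}$
$m = \frac{4}{49}$ ($m = \left(\frac{-1 + 6}{4 + 1} - \frac{5}{7}\right)^{2} = \left(\frac{1}{5} \cdot 5 - \frac{5}{7}\right)^{2} = \left(1 - \frac{5}{7}\right)^{2} = \left(\frac{2}{7}\right)^{2} = \frac{4}{49} \approx 0.081633$)
$m \left(V{\left(-10 \right)} + \left(-28 + 69\right)\right) = \frac{4 \left(-10 + \left(-28 + 69\right)\right)}{49} = \frac{4 \left(-10 + 41\right)}{49} = \frac{4}{49} \cdot 31 = \frac{124}{49}$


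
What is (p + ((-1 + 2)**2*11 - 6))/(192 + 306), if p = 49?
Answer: 9/83 ≈ 0.10843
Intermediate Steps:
(p + ((-1 + 2)**2*11 - 6))/(192 + 306) = (49 + ((-1 + 2)**2*11 - 6))/(192 + 306) = (49 + (1**2*11 - 6))/498 = (49 + (1*11 - 6))*(1/498) = (49 + (11 - 6))*(1/498) = (49 + 5)*(1/498) = 54*(1/498) = 9/83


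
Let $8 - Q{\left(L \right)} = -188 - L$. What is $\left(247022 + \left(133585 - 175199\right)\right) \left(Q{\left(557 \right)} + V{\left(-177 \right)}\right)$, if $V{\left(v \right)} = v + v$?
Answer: $81957792$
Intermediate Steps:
$Q{\left(L \right)} = 196 + L$ ($Q{\left(L \right)} = 8 - \left(-188 - L\right) = 8 + \left(188 + L\right) = 196 + L$)
$V{\left(v \right)} = 2 v$
$\left(247022 + \left(133585 - 175199\right)\right) \left(Q{\left(557 \right)} + V{\left(-177 \right)}\right) = \left(247022 + \left(133585 - 175199\right)\right) \left(\left(196 + 557\right) + 2 \left(-177\right)\right) = \left(247022 - 41614\right) \left(753 - 354\right) = 205408 \cdot 399 = 81957792$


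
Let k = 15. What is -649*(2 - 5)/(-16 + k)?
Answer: -1947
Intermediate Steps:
-649*(2 - 5)/(-16 + k) = -649*(2 - 5)/(-16 + 15) = -(-1947)/(-1) = -(-1947)*(-1) = -649*3 = -1947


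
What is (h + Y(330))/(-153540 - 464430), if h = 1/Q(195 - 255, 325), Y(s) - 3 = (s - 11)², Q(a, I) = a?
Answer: -6105839/37078200 ≈ -0.16467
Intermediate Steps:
Y(s) = 3 + (-11 + s)² (Y(s) = 3 + (s - 11)² = 3 + (-11 + s)²)
h = -1/60 (h = 1/(195 - 255) = 1/(-60) = -1/60 ≈ -0.016667)
(h + Y(330))/(-153540 - 464430) = (-1/60 + (3 + (-11 + 330)²))/(-153540 - 464430) = (-1/60 + (3 + 319²))/(-617970) = (-1/60 + (3 + 101761))*(-1/617970) = (-1/60 + 101764)*(-1/617970) = (6105839/60)*(-1/617970) = -6105839/37078200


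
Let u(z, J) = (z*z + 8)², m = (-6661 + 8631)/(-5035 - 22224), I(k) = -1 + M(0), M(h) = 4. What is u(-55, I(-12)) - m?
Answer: 250757969021/27259 ≈ 9.1991e+6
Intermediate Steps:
I(k) = 3 (I(k) = -1 + 4 = 3)
m = -1970/27259 (m = 1970/(-27259) = 1970*(-1/27259) = -1970/27259 ≈ -0.072270)
u(z, J) = (8 + z²)² (u(z, J) = (z² + 8)² = (8 + z²)²)
u(-55, I(-12)) - m = (8 + (-55)²)² - 1*(-1970/27259) = (8 + 3025)² + 1970/27259 = 3033² + 1970/27259 = 9199089 + 1970/27259 = 250757969021/27259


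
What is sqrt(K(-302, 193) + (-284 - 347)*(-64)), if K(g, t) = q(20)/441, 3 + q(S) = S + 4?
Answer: sqrt(17809365)/21 ≈ 200.96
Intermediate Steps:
q(S) = 1 + S (q(S) = -3 + (S + 4) = -3 + (4 + S) = 1 + S)
K(g, t) = 1/21 (K(g, t) = (1 + 20)/441 = 21*(1/441) = 1/21)
sqrt(K(-302, 193) + (-284 - 347)*(-64)) = sqrt(1/21 + (-284 - 347)*(-64)) = sqrt(1/21 - 631*(-64)) = sqrt(1/21 + 40384) = sqrt(848065/21) = sqrt(17809365)/21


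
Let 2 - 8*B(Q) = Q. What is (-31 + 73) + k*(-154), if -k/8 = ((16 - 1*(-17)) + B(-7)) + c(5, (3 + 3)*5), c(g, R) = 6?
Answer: 49476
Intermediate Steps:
B(Q) = ¼ - Q/8
k = -321 (k = -8*(((16 - 1*(-17)) + (¼ - ⅛*(-7))) + 6) = -8*(((16 + 17) + (¼ + 7/8)) + 6) = -8*((33 + 9/8) + 6) = -8*(273/8 + 6) = -8*321/8 = -321)
(-31 + 73) + k*(-154) = (-31 + 73) - 321*(-154) = 42 + 49434 = 49476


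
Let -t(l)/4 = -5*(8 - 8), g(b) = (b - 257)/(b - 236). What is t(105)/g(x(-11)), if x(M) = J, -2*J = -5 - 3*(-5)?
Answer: 0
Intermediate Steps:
J = -5 (J = -(-5 - 3*(-5))/2 = -(-5 + 15)/2 = -1/2*10 = -5)
x(M) = -5
g(b) = (-257 + b)/(-236 + b)
t(l) = 0 (t(l) = -(-20)*(8 - 8) = -(-20)*0 = -4*0 = 0)
t(105)/g(x(-11)) = 0/(((-257 - 5)/(-236 - 5))) = 0/((-262/(-241))) = 0/((-1/241*(-262))) = 0/(262/241) = 0*(241/262) = 0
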